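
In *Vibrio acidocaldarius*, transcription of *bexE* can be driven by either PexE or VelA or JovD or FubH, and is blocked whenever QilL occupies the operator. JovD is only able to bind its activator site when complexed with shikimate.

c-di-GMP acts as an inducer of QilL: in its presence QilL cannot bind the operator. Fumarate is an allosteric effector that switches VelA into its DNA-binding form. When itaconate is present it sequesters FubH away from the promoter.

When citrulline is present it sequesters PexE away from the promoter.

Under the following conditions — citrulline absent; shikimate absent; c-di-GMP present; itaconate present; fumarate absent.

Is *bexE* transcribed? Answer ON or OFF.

Citrulline is absent, so PexE is active.
Fumarate is absent, so VelA is inactive.
Shikimate is absent, so JovD is inactive.
Itaconate is present, so FubH is inactive.
c-di-GMP is present, so QilL is inactive.
Activator PexE is present, so *bexE* is transcribed.

ON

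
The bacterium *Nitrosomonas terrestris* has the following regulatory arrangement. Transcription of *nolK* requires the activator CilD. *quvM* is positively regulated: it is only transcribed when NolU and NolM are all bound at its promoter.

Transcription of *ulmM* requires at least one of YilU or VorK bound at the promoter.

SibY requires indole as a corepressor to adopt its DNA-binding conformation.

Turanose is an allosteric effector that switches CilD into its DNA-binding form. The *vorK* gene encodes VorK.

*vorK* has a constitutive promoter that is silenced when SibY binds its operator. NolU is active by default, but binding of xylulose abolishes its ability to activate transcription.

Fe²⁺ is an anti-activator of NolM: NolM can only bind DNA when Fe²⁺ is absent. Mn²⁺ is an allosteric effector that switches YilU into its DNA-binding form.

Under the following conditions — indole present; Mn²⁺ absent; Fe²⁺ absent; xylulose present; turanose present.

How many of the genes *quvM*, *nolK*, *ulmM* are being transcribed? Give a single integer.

1

Xylulose is present, so NolU is inactive.
Fe²⁺ is absent, so NolM is active.
Required activator NolU is absent, so *quvM* is not transcribed.
→ *quvM* is OFF.
Turanose is present, so CilD is active.
No repressor is bound and CilD is active, so *nolK* is transcribed.
→ *nolK* is ON.
Mn²⁺ is absent, so YilU is inactive.
Indole is present, so SibY is active.
With repressor SibY bound, *vorK* is not transcribed.
So VorK is not produced.
No activator is available at the *ulmM* promoter, so *ulmM* is not transcribed.
→ *ulmM* is OFF.
1 of the 3 genes is transcribed.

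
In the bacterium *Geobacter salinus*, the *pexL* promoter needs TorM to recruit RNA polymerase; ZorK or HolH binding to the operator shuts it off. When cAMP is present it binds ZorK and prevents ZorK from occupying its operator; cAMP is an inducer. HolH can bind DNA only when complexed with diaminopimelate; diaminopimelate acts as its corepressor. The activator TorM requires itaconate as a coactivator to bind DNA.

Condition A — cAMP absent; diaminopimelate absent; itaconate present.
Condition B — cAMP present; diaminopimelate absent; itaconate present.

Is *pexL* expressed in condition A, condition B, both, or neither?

B only

Condition A:
cAMP is absent, so ZorK is active.
Diaminopimelate is absent, so HolH is inactive.
Itaconate is present, so TorM is active.
With repressor ZorK bound, *pexL* is not transcribed.
→ *pexL* is OFF in A.
Condition B:
cAMP is present, so ZorK is inactive.
Diaminopimelate is absent, so HolH is inactive.
Itaconate is present, so TorM is active.
No repressor is bound and TorM is active, so *pexL* is transcribed.
→ *pexL* is ON in B.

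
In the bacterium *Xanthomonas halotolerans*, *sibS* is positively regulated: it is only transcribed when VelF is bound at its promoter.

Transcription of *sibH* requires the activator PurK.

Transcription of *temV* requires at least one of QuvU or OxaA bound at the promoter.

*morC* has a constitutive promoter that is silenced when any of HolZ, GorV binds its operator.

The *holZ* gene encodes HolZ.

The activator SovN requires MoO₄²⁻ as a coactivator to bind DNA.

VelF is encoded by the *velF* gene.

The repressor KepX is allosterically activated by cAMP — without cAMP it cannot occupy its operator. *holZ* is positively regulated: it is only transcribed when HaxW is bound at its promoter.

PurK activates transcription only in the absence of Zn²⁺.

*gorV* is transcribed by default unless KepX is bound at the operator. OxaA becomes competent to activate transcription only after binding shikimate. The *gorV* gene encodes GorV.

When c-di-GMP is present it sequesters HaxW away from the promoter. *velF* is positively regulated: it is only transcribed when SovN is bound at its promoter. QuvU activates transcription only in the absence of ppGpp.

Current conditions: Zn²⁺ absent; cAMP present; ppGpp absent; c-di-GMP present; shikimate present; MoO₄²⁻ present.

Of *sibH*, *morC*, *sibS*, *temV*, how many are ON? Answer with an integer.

Zn²⁺ is absent, so PurK is active.
No repressor is bound and PurK is active, so *sibH* is transcribed.
→ *sibH* is ON.
c-di-GMP is present, so HaxW is inactive.
Required activator HaxW is absent, so *holZ* is not transcribed.
So HolZ is not produced.
cAMP is present, so KepX is active.
With repressor KepX bound, *gorV* is not transcribed.
So GorV is not produced.
With no repressor bound, *morC* is transcribed.
→ *morC* is ON.
MoO₄²⁻ is present, so SovN is active.
No repressor is bound and SovN is active, so *velF* is transcribed.
So VelF is produced and active.
No repressor is bound and VelF is active, so *sibS* is transcribed.
→ *sibS* is ON.
ppGpp is absent, so QuvU is active.
Shikimate is present, so OxaA is active.
Activator QuvU is present, so *temV* is transcribed.
→ *temV* is ON.
4 of the 4 genes are transcribed.

4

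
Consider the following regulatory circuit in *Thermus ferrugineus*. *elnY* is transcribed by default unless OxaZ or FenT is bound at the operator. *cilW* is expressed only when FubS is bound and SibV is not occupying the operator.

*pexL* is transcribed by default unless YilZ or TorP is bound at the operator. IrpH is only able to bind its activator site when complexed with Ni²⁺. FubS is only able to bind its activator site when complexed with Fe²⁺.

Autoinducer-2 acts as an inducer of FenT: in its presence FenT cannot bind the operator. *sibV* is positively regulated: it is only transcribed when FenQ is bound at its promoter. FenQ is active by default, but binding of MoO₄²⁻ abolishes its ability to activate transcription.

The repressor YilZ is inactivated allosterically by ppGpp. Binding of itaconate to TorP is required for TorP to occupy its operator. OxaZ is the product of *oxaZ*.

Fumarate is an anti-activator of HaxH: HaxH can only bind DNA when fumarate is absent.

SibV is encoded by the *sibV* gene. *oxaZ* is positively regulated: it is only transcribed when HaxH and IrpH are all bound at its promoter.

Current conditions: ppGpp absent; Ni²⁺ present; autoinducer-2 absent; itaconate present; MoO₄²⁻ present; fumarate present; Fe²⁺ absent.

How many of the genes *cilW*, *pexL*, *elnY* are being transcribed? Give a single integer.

0

Fe²⁺ is absent, so FubS is inactive.
MoO₄²⁻ is present, so FenQ is inactive.
Required activator FenQ is absent, so *sibV* is not transcribed.
So SibV is not produced.
Required activator FubS is absent, so *cilW* is not transcribed.
→ *cilW* is OFF.
ppGpp is absent, so YilZ is active.
Itaconate is present, so TorP is active.
With repressor YilZ bound, *pexL* is not transcribed.
→ *pexL* is OFF.
Fumarate is present, so HaxH is inactive.
Ni²⁺ is present, so IrpH is active.
Required activator HaxH is absent, so *oxaZ* is not transcribed.
So OxaZ is not produced.
Autoinducer-2 is absent, so FenT is active.
With repressor FenT bound, *elnY* is not transcribed.
→ *elnY* is OFF.
0 of the 3 genes are transcribed.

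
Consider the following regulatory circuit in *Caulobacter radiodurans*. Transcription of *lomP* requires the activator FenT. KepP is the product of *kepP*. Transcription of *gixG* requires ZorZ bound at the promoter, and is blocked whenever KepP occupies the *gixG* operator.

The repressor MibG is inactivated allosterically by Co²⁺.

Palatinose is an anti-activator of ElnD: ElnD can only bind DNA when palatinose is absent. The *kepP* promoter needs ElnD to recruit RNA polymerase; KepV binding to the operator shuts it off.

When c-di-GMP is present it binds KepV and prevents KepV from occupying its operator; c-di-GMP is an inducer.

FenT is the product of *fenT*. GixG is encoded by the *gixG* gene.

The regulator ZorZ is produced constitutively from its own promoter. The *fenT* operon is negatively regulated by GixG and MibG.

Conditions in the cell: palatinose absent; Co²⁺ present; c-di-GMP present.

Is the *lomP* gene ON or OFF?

Palatinose is absent, so ElnD is active.
c-di-GMP is present, so KepV is inactive.
No repressor is bound and ElnD is active, so *kepP* is transcribed.
So KepP is produced and active.
ZorZ is produced constitutively and is active.
With repressor KepP bound, *gixG* is not transcribed.
So GixG is not produced.
Co²⁺ is present, so MibG is inactive.
With no repressor bound, *fenT* is transcribed.
So FenT is produced and active.
No repressor is bound and FenT is active, so *lomP* is transcribed.

ON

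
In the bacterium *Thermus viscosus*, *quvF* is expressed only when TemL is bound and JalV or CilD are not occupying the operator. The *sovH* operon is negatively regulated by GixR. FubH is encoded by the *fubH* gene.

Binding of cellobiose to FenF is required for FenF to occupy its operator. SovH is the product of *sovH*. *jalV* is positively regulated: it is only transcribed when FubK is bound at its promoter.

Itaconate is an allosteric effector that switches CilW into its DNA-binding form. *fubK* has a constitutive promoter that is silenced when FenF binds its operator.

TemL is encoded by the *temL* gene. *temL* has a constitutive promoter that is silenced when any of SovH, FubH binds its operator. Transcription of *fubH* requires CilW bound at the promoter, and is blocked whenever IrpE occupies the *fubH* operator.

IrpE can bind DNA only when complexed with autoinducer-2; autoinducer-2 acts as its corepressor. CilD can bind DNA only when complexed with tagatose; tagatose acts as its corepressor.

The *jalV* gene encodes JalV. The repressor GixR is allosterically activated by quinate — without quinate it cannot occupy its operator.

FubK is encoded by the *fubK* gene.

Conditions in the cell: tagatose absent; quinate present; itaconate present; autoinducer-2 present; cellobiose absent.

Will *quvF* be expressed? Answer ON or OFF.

Quinate is present, so GixR is active.
With repressor GixR bound, *sovH* is not transcribed.
So SovH is not produced.
Itaconate is present, so CilW is active.
Autoinducer-2 is present, so IrpE is active.
With repressor IrpE bound, *fubH* is not transcribed.
So FubH is not produced.
With no repressor bound, *temL* is transcribed.
So TemL is produced and active.
Cellobiose is absent, so FenF is inactive.
With no repressor bound, *fubK* is transcribed.
So FubK is produced and active.
No repressor is bound and FubK is active, so *jalV* is transcribed.
So JalV is produced and active.
Tagatose is absent, so CilD is inactive.
With repressor JalV bound, *quvF* is not transcribed.

OFF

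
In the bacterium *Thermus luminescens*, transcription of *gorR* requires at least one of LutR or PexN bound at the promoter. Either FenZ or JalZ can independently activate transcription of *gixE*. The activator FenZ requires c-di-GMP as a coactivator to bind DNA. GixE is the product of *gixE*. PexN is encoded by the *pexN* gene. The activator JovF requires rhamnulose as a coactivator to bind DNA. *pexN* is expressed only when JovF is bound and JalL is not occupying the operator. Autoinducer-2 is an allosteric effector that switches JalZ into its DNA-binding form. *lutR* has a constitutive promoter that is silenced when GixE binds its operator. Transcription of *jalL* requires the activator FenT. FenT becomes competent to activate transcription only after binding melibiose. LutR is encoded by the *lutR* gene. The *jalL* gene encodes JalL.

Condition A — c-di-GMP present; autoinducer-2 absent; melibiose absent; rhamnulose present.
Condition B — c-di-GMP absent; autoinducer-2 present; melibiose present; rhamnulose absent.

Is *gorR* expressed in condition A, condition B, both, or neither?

A only

Condition A:
c-di-GMP is present, so FenZ is active.
Autoinducer-2 is absent, so JalZ is inactive.
Activator FenZ is present, so *gixE* is transcribed.
So GixE is produced and active.
With repressor GixE bound, *lutR* is not transcribed.
So LutR is not produced.
Melibiose is absent, so FenT is inactive.
Required activator FenT is absent, so *jalL* is not transcribed.
So JalL is not produced.
Rhamnulose is present, so JovF is active.
No repressor is bound and JovF is active, so *pexN* is transcribed.
So PexN is produced and active.
Activator PexN is present, so *gorR* is transcribed.
→ *gorR* is ON in A.
Condition B:
c-di-GMP is absent, so FenZ is inactive.
Autoinducer-2 is present, so JalZ is active.
Activator JalZ is present, so *gixE* is transcribed.
So GixE is produced and active.
With repressor GixE bound, *lutR* is not transcribed.
So LutR is not produced.
Melibiose is present, so FenT is active.
No repressor is bound and FenT is active, so *jalL* is transcribed.
So JalL is produced and active.
Rhamnulose is absent, so JovF is inactive.
With repressor JalL bound, *pexN* is not transcribed.
So PexN is not produced.
No activator is available at the *gorR* promoter, so *gorR* is not transcribed.
→ *gorR* is OFF in B.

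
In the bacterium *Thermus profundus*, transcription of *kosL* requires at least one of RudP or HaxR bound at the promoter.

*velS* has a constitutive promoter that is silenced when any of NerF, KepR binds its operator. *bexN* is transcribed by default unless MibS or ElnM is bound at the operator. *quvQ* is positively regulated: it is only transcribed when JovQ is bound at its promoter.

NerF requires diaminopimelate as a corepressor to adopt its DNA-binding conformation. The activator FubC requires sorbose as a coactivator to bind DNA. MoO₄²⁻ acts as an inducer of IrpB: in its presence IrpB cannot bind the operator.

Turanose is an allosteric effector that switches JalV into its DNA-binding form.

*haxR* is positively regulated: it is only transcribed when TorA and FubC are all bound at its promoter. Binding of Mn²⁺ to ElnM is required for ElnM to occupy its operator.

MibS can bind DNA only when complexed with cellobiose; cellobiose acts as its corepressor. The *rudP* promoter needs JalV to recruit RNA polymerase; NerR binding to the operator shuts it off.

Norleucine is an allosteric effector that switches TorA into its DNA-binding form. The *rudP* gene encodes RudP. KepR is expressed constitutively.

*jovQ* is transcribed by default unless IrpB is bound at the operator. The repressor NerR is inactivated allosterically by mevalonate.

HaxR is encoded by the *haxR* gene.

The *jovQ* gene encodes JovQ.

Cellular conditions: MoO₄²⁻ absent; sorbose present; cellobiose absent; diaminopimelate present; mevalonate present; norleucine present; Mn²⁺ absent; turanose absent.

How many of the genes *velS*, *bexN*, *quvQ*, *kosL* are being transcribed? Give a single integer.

2

Diaminopimelate is present, so NerF is active.
KepR is produced constitutively and is active.
With repressor NerF bound, *velS* is not transcribed.
→ *velS* is OFF.
Cellobiose is absent, so MibS is inactive.
Mn²⁺ is absent, so ElnM is inactive.
With no repressor bound, *bexN* is transcribed.
→ *bexN* is ON.
MoO₄²⁻ is absent, so IrpB is active.
With repressor IrpB bound, *jovQ* is not transcribed.
So JovQ is not produced.
Required activator JovQ is absent, so *quvQ* is not transcribed.
→ *quvQ* is OFF.
Turanose is absent, so JalV is inactive.
Mevalonate is present, so NerR is inactive.
Required activator JalV is absent, so *rudP* is not transcribed.
So RudP is not produced.
Norleucine is present, so TorA is active.
Sorbose is present, so FubC is active.
No repressor is bound and TorA and FubC are active, so *haxR* is transcribed.
So HaxR is produced and active.
Activator HaxR is present, so *kosL* is transcribed.
→ *kosL* is ON.
2 of the 4 genes are transcribed.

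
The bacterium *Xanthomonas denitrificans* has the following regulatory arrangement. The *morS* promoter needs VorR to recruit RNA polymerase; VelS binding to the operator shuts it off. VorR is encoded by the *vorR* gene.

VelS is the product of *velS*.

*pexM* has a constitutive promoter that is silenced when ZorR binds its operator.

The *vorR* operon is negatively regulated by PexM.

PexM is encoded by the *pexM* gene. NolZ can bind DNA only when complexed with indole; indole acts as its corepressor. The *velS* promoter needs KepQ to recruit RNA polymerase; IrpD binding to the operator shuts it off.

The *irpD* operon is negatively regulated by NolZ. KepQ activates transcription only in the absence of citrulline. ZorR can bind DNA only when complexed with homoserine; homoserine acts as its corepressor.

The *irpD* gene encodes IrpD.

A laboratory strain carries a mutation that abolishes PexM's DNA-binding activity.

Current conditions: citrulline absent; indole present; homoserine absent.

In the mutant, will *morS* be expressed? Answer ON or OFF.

OFF

Indole is present, so NolZ is active.
With repressor NolZ bound, *irpD* is not transcribed.
So IrpD is not produced.
Citrulline is absent, so KepQ is active.
No repressor is bound and KepQ is active, so *velS* is transcribed.
So VelS is produced and active.
PexM is non-functional in this strain, so it has no effect.
With no repressor bound, *vorR* is transcribed.
So VorR is produced and active.
With repressor VelS bound, *morS* is not transcribed.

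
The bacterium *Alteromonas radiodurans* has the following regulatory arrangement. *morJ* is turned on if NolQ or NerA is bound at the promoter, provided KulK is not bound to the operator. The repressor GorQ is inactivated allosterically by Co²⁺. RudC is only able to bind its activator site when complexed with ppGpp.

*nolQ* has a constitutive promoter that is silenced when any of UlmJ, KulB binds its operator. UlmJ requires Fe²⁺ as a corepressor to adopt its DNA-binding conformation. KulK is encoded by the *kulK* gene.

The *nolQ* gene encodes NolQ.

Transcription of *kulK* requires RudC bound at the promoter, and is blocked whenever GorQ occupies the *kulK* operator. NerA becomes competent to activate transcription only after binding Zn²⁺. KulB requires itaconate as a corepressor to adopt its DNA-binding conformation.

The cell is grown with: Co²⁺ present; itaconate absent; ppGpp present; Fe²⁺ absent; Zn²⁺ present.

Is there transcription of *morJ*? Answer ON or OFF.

Fe²⁺ is absent, so UlmJ is inactive.
Itaconate is absent, so KulB is inactive.
With no repressor bound, *nolQ* is transcribed.
So NolQ is produced and active.
Zn²⁺ is present, so NerA is active.
ppGpp is present, so RudC is active.
Co²⁺ is present, so GorQ is inactive.
No repressor is bound and RudC is active, so *kulK* is transcribed.
So KulK is produced and active.
With repressor KulK bound, *morJ* is not transcribed.

OFF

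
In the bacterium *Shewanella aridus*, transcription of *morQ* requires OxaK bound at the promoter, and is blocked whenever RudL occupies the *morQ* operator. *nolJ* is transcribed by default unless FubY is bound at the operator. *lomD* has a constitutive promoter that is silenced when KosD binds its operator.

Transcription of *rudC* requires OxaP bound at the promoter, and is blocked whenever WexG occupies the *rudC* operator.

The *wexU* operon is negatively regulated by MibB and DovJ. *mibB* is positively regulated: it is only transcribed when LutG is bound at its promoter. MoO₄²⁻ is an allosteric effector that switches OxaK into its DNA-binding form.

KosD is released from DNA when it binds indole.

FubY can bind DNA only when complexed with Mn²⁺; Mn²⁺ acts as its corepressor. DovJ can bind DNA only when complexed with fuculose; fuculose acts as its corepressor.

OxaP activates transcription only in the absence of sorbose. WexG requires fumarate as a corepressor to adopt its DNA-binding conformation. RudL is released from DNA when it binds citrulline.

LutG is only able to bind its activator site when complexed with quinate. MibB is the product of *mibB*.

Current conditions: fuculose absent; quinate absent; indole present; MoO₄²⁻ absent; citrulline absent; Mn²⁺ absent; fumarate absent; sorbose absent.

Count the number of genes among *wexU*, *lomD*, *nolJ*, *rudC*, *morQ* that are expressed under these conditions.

Quinate is absent, so LutG is inactive.
Required activator LutG is absent, so *mibB* is not transcribed.
So MibB is not produced.
Fuculose is absent, so DovJ is inactive.
With no repressor bound, *wexU* is transcribed.
→ *wexU* is ON.
Indole is present, so KosD is inactive.
With no repressor bound, *lomD* is transcribed.
→ *lomD* is ON.
Mn²⁺ is absent, so FubY is inactive.
With no repressor bound, *nolJ* is transcribed.
→ *nolJ* is ON.
Sorbose is absent, so OxaP is active.
Fumarate is absent, so WexG is inactive.
No repressor is bound and OxaP is active, so *rudC* is transcribed.
→ *rudC* is ON.
MoO₄²⁻ is absent, so OxaK is inactive.
Citrulline is absent, so RudL is active.
With repressor RudL bound, *morQ* is not transcribed.
→ *morQ* is OFF.
4 of the 5 genes are transcribed.

4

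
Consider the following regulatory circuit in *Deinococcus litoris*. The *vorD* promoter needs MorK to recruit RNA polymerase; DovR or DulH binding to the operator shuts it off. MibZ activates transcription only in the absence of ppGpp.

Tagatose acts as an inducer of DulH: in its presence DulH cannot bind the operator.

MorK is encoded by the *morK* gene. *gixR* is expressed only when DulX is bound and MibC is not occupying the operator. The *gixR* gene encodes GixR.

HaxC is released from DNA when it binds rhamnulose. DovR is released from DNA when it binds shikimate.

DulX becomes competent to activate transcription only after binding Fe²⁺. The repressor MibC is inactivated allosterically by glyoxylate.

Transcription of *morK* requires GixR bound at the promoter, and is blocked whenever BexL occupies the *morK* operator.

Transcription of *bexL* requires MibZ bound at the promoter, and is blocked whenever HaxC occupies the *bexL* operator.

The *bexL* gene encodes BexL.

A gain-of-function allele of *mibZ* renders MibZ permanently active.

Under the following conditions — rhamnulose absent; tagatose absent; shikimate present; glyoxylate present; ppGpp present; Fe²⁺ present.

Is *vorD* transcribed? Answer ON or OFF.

OFF

Fe²⁺ is present, so DulX is active.
Glyoxylate is present, so MibC is inactive.
No repressor is bound and DulX is active, so *gixR* is transcribed.
So GixR is produced and active.
Rhamnulose is absent, so HaxC is active.
MibZ is constitutively active in this strain.
With repressor HaxC bound, *bexL* is not transcribed.
So BexL is not produced.
No repressor is bound and GixR is active, so *morK* is transcribed.
So MorK is produced and active.
Shikimate is present, so DovR is inactive.
Tagatose is absent, so DulH is active.
With repressor DulH bound, *vorD* is not transcribed.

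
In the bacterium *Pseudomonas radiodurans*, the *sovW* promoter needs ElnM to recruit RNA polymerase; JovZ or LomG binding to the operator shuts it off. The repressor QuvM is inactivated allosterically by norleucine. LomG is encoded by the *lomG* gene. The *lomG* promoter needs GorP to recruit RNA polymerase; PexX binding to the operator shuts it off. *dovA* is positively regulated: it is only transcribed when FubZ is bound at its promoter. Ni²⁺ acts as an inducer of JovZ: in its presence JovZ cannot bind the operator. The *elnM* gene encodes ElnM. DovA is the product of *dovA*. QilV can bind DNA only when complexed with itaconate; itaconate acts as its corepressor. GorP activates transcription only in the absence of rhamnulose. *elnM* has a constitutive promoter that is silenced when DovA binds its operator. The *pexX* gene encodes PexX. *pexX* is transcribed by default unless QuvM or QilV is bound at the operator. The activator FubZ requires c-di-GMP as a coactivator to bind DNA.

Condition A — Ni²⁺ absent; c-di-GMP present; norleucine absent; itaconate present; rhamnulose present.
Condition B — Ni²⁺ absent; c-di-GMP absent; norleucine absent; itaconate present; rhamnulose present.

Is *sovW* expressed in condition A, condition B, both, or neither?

neither

Condition A:
Ni²⁺ is absent, so JovZ is active.
c-di-GMP is present, so FubZ is active.
No repressor is bound and FubZ is active, so *dovA* is transcribed.
So DovA is produced and active.
With repressor DovA bound, *elnM* is not transcribed.
So ElnM is not produced.
Norleucine is absent, so QuvM is active.
Itaconate is present, so QilV is active.
With repressor QuvM bound, *pexX* is not transcribed.
So PexX is not produced.
Rhamnulose is present, so GorP is inactive.
Required activator GorP is absent, so *lomG* is not transcribed.
So LomG is not produced.
With repressor JovZ bound, *sovW* is not transcribed.
→ *sovW* is OFF in A.
Condition B:
Ni²⁺ is absent, so JovZ is active.
c-di-GMP is absent, so FubZ is inactive.
Required activator FubZ is absent, so *dovA* is not transcribed.
So DovA is not produced.
With no repressor bound, *elnM* is transcribed.
So ElnM is produced and active.
Norleucine is absent, so QuvM is active.
Itaconate is present, so QilV is active.
With repressor QuvM bound, *pexX* is not transcribed.
So PexX is not produced.
Rhamnulose is present, so GorP is inactive.
Required activator GorP is absent, so *lomG* is not transcribed.
So LomG is not produced.
With repressor JovZ bound, *sovW* is not transcribed.
→ *sovW* is OFF in B.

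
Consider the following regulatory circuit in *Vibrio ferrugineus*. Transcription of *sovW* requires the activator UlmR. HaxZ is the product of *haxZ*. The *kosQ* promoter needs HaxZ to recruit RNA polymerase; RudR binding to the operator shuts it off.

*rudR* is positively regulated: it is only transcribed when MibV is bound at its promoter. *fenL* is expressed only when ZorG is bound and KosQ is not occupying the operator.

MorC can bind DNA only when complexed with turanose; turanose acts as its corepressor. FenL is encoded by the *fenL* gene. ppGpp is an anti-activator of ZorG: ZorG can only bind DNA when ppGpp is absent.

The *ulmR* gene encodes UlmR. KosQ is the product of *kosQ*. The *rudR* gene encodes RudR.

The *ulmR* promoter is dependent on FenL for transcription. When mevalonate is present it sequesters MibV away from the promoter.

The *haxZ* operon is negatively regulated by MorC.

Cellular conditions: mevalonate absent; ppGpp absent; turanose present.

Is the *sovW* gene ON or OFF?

ON

Mevalonate is absent, so MibV is active.
No repressor is bound and MibV is active, so *rudR* is transcribed.
So RudR is produced and active.
Turanose is present, so MorC is active.
With repressor MorC bound, *haxZ* is not transcribed.
So HaxZ is not produced.
With repressor RudR bound, *kosQ* is not transcribed.
So KosQ is not produced.
ppGpp is absent, so ZorG is active.
No repressor is bound and ZorG is active, so *fenL* is transcribed.
So FenL is produced and active.
No repressor is bound and FenL is active, so *ulmR* is transcribed.
So UlmR is produced and active.
No repressor is bound and UlmR is active, so *sovW* is transcribed.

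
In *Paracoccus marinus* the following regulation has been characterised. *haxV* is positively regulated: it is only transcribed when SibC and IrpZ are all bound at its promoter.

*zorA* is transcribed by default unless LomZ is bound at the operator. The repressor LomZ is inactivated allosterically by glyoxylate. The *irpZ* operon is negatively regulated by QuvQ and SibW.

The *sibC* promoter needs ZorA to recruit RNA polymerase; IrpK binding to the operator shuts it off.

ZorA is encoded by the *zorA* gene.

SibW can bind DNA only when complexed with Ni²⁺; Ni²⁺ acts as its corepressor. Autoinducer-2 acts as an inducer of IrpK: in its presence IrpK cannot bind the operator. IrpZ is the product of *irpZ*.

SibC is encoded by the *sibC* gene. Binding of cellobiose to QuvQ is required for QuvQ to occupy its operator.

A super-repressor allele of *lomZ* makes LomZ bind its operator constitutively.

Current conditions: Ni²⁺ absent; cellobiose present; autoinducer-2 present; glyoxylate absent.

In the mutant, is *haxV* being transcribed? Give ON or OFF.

LomZ is constitutively active in this strain.
With repressor LomZ bound, *zorA* is not transcribed.
So ZorA is not produced.
Autoinducer-2 is present, so IrpK is inactive.
Required activator ZorA is absent, so *sibC* is not transcribed.
So SibC is not produced.
Cellobiose is present, so QuvQ is active.
Ni²⁺ is absent, so SibW is inactive.
With repressor QuvQ bound, *irpZ* is not transcribed.
So IrpZ is not produced.
Required activator SibC is absent, so *haxV* is not transcribed.

OFF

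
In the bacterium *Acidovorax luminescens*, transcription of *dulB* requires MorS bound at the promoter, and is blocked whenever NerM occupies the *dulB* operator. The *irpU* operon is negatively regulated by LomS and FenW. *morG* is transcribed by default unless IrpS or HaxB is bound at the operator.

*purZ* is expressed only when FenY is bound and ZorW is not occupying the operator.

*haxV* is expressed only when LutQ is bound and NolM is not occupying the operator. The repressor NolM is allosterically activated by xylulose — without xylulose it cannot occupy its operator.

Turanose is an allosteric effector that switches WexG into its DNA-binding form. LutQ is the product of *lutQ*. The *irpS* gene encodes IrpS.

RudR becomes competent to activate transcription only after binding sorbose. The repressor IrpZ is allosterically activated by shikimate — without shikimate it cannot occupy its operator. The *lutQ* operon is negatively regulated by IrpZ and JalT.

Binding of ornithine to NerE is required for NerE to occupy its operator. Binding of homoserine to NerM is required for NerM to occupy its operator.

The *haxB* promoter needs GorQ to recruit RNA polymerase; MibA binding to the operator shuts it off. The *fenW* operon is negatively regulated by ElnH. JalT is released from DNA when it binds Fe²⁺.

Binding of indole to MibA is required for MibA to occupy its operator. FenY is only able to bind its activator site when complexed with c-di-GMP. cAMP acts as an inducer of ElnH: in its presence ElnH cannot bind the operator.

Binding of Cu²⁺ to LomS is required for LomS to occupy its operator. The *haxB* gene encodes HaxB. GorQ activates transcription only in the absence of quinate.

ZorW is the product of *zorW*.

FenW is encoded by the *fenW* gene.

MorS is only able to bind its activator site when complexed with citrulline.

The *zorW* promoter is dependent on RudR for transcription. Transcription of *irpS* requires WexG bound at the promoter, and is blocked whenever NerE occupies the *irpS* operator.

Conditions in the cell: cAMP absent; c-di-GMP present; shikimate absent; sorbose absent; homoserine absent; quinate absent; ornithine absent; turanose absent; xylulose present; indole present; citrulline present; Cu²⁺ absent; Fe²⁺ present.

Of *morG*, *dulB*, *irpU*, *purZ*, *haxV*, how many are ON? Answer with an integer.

Turanose is absent, so WexG is inactive.
Ornithine is absent, so NerE is inactive.
Required activator WexG is absent, so *irpS* is not transcribed.
So IrpS is not produced.
Indole is present, so MibA is active.
Quinate is absent, so GorQ is active.
With repressor MibA bound, *haxB* is not transcribed.
So HaxB is not produced.
With no repressor bound, *morG* is transcribed.
→ *morG* is ON.
Homoserine is absent, so NerM is inactive.
Citrulline is present, so MorS is active.
No repressor is bound and MorS is active, so *dulB* is transcribed.
→ *dulB* is ON.
Cu²⁺ is absent, so LomS is inactive.
cAMP is absent, so ElnH is active.
With repressor ElnH bound, *fenW* is not transcribed.
So FenW is not produced.
With no repressor bound, *irpU* is transcribed.
→ *irpU* is ON.
Sorbose is absent, so RudR is inactive.
Required activator RudR is absent, so *zorW* is not transcribed.
So ZorW is not produced.
c-di-GMP is present, so FenY is active.
No repressor is bound and FenY is active, so *purZ* is transcribed.
→ *purZ* is ON.
Xylulose is present, so NolM is active.
Shikimate is absent, so IrpZ is inactive.
Fe²⁺ is present, so JalT is inactive.
With no repressor bound, *lutQ* is transcribed.
So LutQ is produced and active.
With repressor NolM bound, *haxV* is not transcribed.
→ *haxV* is OFF.
4 of the 5 genes are transcribed.

4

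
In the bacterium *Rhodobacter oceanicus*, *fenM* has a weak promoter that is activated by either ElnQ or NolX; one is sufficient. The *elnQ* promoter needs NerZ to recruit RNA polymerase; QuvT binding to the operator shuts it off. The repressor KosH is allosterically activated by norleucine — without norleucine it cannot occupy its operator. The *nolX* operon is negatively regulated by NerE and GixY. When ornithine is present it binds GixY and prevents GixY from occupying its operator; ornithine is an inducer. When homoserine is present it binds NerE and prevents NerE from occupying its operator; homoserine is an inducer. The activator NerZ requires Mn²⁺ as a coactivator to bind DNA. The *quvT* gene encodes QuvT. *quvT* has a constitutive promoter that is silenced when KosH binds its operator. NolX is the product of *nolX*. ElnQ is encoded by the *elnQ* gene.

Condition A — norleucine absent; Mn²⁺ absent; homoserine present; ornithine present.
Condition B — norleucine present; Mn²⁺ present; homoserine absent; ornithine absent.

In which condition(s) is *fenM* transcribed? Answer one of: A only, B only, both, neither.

both

Condition A:
Norleucine is absent, so KosH is inactive.
With no repressor bound, *quvT* is transcribed.
So QuvT is produced and active.
Mn²⁺ is absent, so NerZ is inactive.
With repressor QuvT bound, *elnQ* is not transcribed.
So ElnQ is not produced.
Homoserine is present, so NerE is inactive.
Ornithine is present, so GixY is inactive.
With no repressor bound, *nolX* is transcribed.
So NolX is produced and active.
Activator NolX is present, so *fenM* is transcribed.
→ *fenM* is ON in A.
Condition B:
Norleucine is present, so KosH is active.
With repressor KosH bound, *quvT* is not transcribed.
So QuvT is not produced.
Mn²⁺ is present, so NerZ is active.
No repressor is bound and NerZ is active, so *elnQ* is transcribed.
So ElnQ is produced and active.
Homoserine is absent, so NerE is active.
Ornithine is absent, so GixY is active.
With repressor NerE bound, *nolX* is not transcribed.
So NolX is not produced.
Activator ElnQ is present, so *fenM* is transcribed.
→ *fenM* is ON in B.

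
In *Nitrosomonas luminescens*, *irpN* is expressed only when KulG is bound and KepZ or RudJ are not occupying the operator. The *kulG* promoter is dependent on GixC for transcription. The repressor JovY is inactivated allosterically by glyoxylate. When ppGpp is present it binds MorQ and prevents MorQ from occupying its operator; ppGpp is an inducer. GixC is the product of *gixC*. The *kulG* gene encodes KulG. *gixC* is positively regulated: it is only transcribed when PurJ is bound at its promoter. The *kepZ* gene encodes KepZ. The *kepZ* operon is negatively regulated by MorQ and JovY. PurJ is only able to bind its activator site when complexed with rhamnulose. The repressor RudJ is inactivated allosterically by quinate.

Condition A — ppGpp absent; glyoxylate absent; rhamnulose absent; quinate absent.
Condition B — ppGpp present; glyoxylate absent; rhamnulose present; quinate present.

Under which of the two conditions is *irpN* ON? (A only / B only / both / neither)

Condition A:
ppGpp is absent, so MorQ is active.
Glyoxylate is absent, so JovY is active.
With repressor MorQ bound, *kepZ* is not transcribed.
So KepZ is not produced.
Rhamnulose is absent, so PurJ is inactive.
Required activator PurJ is absent, so *gixC* is not transcribed.
So GixC is not produced.
Required activator GixC is absent, so *kulG* is not transcribed.
So KulG is not produced.
Quinate is absent, so RudJ is active.
With repressor RudJ bound, *irpN* is not transcribed.
→ *irpN* is OFF in A.
Condition B:
ppGpp is present, so MorQ is inactive.
Glyoxylate is absent, so JovY is active.
With repressor JovY bound, *kepZ* is not transcribed.
So KepZ is not produced.
Rhamnulose is present, so PurJ is active.
No repressor is bound and PurJ is active, so *gixC* is transcribed.
So GixC is produced and active.
No repressor is bound and GixC is active, so *kulG* is transcribed.
So KulG is produced and active.
Quinate is present, so RudJ is inactive.
No repressor is bound and KulG is active, so *irpN* is transcribed.
→ *irpN* is ON in B.

B only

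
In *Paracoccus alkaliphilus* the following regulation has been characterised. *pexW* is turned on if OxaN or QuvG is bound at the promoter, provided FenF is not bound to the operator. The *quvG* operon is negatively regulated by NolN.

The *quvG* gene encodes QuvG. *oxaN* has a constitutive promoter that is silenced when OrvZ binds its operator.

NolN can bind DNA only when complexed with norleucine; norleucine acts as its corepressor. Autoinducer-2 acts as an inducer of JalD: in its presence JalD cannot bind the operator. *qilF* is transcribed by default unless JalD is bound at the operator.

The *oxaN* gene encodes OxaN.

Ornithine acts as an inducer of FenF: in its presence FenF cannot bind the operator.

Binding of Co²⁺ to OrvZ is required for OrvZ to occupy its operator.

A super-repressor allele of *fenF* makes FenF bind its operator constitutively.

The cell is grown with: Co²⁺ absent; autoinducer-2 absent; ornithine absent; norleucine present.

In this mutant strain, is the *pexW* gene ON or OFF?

OFF

Co²⁺ is absent, so OrvZ is inactive.
With no repressor bound, *oxaN* is transcribed.
So OxaN is produced and active.
FenF is constitutively active in this strain.
Norleucine is present, so NolN is active.
With repressor NolN bound, *quvG* is not transcribed.
So QuvG is not produced.
With repressor FenF bound, *pexW* is not transcribed.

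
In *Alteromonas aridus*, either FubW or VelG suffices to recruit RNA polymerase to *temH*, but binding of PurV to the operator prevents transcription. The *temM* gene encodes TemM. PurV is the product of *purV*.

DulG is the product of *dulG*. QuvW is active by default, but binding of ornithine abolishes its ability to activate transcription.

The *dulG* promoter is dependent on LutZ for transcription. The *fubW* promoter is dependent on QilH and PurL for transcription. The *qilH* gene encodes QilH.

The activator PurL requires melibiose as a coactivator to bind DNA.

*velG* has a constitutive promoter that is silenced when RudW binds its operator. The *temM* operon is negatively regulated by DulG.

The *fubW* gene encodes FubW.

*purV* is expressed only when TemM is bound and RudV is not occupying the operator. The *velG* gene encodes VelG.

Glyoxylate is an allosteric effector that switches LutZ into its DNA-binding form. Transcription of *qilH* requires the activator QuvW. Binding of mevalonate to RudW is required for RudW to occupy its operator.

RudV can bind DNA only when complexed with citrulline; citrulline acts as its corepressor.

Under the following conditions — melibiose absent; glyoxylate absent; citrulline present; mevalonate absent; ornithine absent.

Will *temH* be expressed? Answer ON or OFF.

Ornithine is absent, so QuvW is active.
No repressor is bound and QuvW is active, so *qilH* is transcribed.
So QilH is produced and active.
Melibiose is absent, so PurL is inactive.
Required activator PurL is absent, so *fubW* is not transcribed.
So FubW is not produced.
Mevalonate is absent, so RudW is inactive.
With no repressor bound, *velG* is transcribed.
So VelG is produced and active.
Glyoxylate is absent, so LutZ is inactive.
Required activator LutZ is absent, so *dulG* is not transcribed.
So DulG is not produced.
With no repressor bound, *temM* is transcribed.
So TemM is produced and active.
Citrulline is present, so RudV is active.
With repressor RudV bound, *purV* is not transcribed.
So PurV is not produced.
Activator VelG is present, so *temH* is transcribed.

ON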